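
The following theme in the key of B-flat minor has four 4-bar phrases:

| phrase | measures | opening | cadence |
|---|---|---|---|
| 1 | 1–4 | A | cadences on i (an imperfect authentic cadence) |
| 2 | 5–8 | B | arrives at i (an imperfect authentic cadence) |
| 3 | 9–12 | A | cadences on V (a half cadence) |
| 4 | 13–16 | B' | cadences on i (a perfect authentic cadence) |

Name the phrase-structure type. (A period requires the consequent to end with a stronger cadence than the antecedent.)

parallel double period

Four phrases in two halves: the first half (measures 1-8) ends with an imperfect authentic cadence, the second (mm. 9–16) with a perfect authentic cadence — a large antecedent–consequent pair, i.e. a double period.
Phrase 3 begins with the same material as phrase 1, making it parallel.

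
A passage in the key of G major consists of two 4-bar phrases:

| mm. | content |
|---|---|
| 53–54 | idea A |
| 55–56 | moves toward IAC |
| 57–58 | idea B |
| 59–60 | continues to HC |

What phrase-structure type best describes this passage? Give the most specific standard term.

phrase group

The second phrase closes with a half cadence, which is not stronger than the first phrase's imperfect authentic cadence; without a weak→strong cadential pair there is no antecedent–consequent relationship, so this is a phrase group rather than a period.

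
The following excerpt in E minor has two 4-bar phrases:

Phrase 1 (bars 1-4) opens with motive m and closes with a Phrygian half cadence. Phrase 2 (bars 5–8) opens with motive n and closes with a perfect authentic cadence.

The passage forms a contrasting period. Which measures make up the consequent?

The phrase ending with the weaker cadence (Phrygian half cadence) is the antecedent; the one ending more conclusively (perfect authentic cadence) is the consequent. The consequent is measures 5–8.

measures 5–8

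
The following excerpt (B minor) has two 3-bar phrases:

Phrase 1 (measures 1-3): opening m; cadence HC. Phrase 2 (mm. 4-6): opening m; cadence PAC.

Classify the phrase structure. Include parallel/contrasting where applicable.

Phrase 1 ends with a half cadence (weaker) and phrase 2 with a perfect authentic cadence (stronger): antecedent + consequent = a period.
The two phrases open with the same material (m / m), so the period is parallel.

parallel period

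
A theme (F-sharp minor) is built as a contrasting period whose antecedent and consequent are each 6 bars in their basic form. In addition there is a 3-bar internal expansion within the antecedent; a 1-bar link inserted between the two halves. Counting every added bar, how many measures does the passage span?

Basic contrasting period: 6 + 6 = 12 bars.
12 (basic form) + 3 (internal expansion) + 1 (link) = 16.

16 measures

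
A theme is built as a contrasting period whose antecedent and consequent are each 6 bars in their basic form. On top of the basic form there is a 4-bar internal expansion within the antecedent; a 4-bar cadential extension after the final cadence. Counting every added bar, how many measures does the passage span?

20 measures

Basic contrasting period: 6 + 6 = 12 bars.
12 (basic form) + 4 (internal expansion) + 4 (cadential extension) = 20.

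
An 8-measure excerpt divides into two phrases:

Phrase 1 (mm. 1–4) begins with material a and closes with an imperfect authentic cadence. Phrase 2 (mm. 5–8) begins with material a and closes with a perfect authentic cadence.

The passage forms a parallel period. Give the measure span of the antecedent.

The antecedent is the phrase ending with the weaker cadence (imperfect authentic cadence, phrase 1) and the consequent the one ending more conclusively (perfect authentic cadence, phrase 2); the antecedent is bars 1-4.

measures 1–4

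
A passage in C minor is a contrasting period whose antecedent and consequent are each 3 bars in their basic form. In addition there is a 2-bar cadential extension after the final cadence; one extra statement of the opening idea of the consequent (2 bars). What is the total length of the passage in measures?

Basic contrasting period: 3 + 3 = 6 bars.
6 (basic form) + 2 (cadential extension) + 2 (extra statement) = 10.

10 measures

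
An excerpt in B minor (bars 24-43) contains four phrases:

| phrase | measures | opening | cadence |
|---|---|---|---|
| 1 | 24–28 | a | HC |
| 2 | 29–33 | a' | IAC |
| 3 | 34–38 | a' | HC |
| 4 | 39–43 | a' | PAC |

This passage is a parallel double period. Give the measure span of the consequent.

measures 34–43

In a double period the four phrases pair into a large antecedent (phrases 1–2, ending imperfect authentic cadence) and a large consequent (phrases 3–4, ending perfect authentic cadence). The consequent spans mm. 34-43.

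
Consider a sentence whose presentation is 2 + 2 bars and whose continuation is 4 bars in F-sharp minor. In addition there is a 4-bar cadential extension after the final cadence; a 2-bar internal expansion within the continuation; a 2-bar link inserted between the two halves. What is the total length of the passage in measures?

Basic sentence: 2 + 2 + 4 = 8 bars.
8 (basic form) + 4 (cadential extension) + 2 (internal expansion) + 2 (link) = 16.

16 measures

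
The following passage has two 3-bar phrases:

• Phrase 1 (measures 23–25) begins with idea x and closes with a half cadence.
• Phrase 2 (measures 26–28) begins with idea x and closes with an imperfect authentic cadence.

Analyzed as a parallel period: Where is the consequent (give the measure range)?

The antecedent is the phrase ending with the weaker cadence (half cadence, phrase 1) and the consequent the one ending more conclusively (imperfect authentic cadence, phrase 2); the consequent is mm. 26-28.

measures 26–28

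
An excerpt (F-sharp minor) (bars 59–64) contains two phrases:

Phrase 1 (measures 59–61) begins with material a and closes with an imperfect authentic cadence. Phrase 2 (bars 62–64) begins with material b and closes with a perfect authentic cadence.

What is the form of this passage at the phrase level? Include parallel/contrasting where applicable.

contrasting period

Phrase 1 ends with an imperfect authentic cadence (weaker) and phrase 2 with a perfect authentic cadence (stronger): antecedent + consequent = a period.
The two phrases open with different material (a / b), so the period is contrasting.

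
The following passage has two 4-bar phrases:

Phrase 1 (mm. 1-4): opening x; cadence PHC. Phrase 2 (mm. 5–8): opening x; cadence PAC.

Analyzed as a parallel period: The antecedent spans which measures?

The antecedent is the phrase ending with the weaker cadence (Phrygian half cadence, phrase 1) and the consequent the one ending more conclusively (perfect authentic cadence, phrase 2); the antecedent is bars 1–4.

measures 1–4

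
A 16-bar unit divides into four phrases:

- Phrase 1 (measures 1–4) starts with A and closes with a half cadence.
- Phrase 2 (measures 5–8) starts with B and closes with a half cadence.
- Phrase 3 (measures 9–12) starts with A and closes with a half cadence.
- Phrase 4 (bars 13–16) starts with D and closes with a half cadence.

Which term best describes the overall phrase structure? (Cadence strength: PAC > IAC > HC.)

phrase group

Phrase 4 ends with a half cadence, no stronger than phrase 2's half cadence, so the four phrases do not form a double period; nor do phrases 3–4 duplicate 1–2, so it is not a repeated period. With no phrase reaching a conclusive cadence, the passage is a phrase group.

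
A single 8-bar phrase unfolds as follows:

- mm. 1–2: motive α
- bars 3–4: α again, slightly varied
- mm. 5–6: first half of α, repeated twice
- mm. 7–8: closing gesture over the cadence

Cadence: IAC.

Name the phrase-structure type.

Basic idea (measures 1–2) + its repetition (mm. 3–4) form the presentation; fragmentation and cadence (mm. 5–8) form the continuation — the 8-bar whole is a sentence.

sentence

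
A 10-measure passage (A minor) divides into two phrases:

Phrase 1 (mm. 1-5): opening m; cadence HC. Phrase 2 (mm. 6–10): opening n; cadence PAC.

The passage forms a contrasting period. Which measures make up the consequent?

measures 6–10

The phrase ending with the weaker cadence (half cadence) is the antecedent; the one ending more conclusively (perfect authentic cadence) is the consequent. The consequent is measures 6–10.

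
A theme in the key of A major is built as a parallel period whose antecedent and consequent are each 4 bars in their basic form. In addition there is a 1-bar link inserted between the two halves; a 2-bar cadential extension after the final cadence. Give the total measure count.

Basic parallel period: 4 + 4 = 8 bars.
8 (basic form) + 1 (link) + 2 (cadential extension) = 11.

11 measures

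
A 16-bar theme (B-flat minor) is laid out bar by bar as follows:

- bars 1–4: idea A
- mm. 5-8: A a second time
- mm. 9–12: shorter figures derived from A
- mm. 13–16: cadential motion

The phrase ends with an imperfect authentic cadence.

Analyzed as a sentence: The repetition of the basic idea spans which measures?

The presentation of a sentence is the basic idea (mm. 1–4) plus its repetition (mm. 5–8); the repetition of the basic idea is therefore mm. 5–8.

measures 5–8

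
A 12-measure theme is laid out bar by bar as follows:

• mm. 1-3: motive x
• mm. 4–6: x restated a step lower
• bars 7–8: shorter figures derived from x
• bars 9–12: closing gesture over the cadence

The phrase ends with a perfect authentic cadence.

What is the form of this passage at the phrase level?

sentence

Basic idea (mm. 1-3) + its repetition (bars 4–6) form the presentation; fragmentation and cadence (bars 7–12) form the continuation — the 12-bar whole is a sentence.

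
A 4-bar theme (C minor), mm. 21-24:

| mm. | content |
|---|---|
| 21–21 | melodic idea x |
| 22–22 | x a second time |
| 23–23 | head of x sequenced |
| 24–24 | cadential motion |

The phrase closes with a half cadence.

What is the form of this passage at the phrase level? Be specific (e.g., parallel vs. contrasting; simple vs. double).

sentence

Basic idea (measure 21) + its repetition (m. 22) form the presentation; fragmentation and cadence (mm. 23–24) form the continuation — the 4-bar whole is a sentence.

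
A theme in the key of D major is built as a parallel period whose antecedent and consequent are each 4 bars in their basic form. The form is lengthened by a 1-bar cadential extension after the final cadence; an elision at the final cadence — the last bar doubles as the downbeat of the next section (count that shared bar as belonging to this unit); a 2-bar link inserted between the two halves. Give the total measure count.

11 measures

Basic parallel period: 4 + 4 = 8 bars.
8 (basic form) + 1 (cadential extension) + 2 (link) = 11.
The elision shares a bar with the next section but does not change this unit's count.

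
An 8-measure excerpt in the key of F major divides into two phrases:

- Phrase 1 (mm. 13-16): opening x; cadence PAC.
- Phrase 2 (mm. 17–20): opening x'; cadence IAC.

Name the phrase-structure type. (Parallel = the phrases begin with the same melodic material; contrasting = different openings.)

The second phrase closes with an imperfect authentic cadence, which is not stronger than the first phrase's perfect authentic cadence; without a weak→strong cadential pair there is no antecedent–consequent relationship, so this is a phrase group rather than a period.

phrase group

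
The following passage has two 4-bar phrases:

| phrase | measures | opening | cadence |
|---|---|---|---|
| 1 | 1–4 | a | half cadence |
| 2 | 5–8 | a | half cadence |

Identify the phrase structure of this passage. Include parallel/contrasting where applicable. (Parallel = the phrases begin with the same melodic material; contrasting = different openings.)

repeated phrase

Both phrases have the same opening (a) and the same cadence (half cadence): the second is a restatement, not a consequent, so this is a repeated phrase rather than a period.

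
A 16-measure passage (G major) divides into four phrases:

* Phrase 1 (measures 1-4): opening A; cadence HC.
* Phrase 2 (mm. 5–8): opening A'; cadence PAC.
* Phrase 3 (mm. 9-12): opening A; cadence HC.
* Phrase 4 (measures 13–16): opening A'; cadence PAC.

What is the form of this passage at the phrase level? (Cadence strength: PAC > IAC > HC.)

repeated period

The cadence pattern HC–PAC–HC–PAC is weak–strong twice, and phrases 3–4 restate phrases 1–2: a period heard twice, not a double period (which would end weakly at phrase 2).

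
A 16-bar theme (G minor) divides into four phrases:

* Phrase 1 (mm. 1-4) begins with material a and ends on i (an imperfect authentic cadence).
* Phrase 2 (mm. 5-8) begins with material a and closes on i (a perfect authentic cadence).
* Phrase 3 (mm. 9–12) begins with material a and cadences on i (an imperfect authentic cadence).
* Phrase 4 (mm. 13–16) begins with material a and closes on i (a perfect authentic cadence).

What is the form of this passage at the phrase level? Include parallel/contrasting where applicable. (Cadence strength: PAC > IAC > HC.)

The cadence pattern IAC–PAC–IAC–PAC is weak–strong twice, and phrases 3–4 restate phrases 1–2: a period heard twice, not a double period (which would end weakly at phrase 2).

repeated period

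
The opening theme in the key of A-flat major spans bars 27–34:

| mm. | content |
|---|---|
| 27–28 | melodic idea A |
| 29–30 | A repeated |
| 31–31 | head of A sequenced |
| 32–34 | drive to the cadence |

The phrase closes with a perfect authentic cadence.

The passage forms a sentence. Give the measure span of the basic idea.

measures 27–28

The presentation of a sentence is the basic idea (mm. 27–28) plus its repetition (bars 29–30); the basic idea is therefore mm. 27–28.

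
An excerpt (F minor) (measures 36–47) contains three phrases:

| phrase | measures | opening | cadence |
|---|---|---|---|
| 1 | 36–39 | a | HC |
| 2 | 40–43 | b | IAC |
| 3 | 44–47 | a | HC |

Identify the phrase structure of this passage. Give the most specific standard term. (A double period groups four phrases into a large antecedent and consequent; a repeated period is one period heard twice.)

phrase group

The final phrase closes with a half cadence, which is not stronger than the preceding imperfect authentic cadence; the 3 phrases lack an overall antecedent–consequent design and so form a phrase group.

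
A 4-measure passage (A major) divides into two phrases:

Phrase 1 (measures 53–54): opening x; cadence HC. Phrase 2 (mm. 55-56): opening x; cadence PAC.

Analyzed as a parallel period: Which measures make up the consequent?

measures 55–56

The antecedent is the phrase ending with the weaker cadence (half cadence, phrase 1) and the consequent the one ending more conclusively (perfect authentic cadence, phrase 2); the consequent is measures 55–56.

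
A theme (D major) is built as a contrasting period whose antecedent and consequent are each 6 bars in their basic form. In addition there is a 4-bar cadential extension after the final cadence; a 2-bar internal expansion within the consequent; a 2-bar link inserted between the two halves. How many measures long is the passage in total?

Basic contrasting period: 6 + 6 = 12 bars.
12 (basic form) + 4 (cadential extension) + 2 (internal expansion) + 2 (link) = 20.

20 measures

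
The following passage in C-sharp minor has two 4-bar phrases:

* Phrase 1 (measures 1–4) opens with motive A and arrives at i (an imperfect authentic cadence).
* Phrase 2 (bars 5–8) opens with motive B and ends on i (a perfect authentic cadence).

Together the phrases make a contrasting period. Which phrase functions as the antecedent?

The phrase ending with the weaker cadence (imperfect authentic cadence) is the antecedent; the one ending more conclusively (perfect authentic cadence) is the consequent. The antecedent is phrase 1.

phrase 1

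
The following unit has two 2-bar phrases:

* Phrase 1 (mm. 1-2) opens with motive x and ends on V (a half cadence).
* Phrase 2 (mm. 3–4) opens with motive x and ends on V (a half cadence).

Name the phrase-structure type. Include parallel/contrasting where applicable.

Both phrases have the same opening (x) and the same cadence (half cadence): the second is a restatement, not a consequent, so this is a repeated phrase rather than a period.

repeated phrase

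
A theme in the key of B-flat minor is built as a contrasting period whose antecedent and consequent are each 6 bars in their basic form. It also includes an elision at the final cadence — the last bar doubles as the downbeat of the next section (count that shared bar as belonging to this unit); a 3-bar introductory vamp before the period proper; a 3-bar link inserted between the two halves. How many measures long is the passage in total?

Basic contrasting period: 6 + 6 = 12 bars.
12 (basic form) + 3 (introduction) + 3 (link) = 18.
The elision shares a bar with the next section but does not change this unit's count.

18 measures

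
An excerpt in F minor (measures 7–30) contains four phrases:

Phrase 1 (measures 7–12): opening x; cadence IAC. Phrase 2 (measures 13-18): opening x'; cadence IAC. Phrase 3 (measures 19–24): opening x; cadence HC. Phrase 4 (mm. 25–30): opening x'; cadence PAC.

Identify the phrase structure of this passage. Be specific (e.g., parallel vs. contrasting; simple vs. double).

parallel double period

Four phrases in two halves: the first half (measures 7–18) ends with an imperfect authentic cadence, the second (mm. 19-30) with a perfect authentic cadence — a large antecedent–consequent pair, i.e. a double period.
Phrase 3 begins with the same material as phrase 1, making it parallel.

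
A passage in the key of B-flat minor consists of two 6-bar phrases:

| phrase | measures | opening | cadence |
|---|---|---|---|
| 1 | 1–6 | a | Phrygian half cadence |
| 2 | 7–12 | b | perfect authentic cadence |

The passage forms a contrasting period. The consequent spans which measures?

The antecedent is the phrase ending with the weaker cadence (Phrygian half cadence, phrase 1) and the consequent the one ending more conclusively (perfect authentic cadence, phrase 2); the consequent is mm. 7–12.

measures 7–12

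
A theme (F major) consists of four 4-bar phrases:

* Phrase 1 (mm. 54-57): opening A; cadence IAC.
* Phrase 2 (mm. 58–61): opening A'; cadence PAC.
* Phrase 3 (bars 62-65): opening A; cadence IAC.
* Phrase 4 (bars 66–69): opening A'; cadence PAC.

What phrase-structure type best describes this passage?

The cadence pattern IAC–PAC–IAC–PAC is weak–strong twice, and phrases 3–4 restate phrases 1–2: a period heard twice, not a double period (which would end weakly at phrase 2).

repeated period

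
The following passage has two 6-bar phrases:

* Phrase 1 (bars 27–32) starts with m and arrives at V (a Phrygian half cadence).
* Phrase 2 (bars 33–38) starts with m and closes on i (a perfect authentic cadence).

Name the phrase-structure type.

Phrase 1 ends with a Phrygian half cadence (weaker) and phrase 2 with a perfect authentic cadence (stronger): antecedent + consequent = a period.
The two phrases open with the same material (m / m), so the period is parallel.

parallel period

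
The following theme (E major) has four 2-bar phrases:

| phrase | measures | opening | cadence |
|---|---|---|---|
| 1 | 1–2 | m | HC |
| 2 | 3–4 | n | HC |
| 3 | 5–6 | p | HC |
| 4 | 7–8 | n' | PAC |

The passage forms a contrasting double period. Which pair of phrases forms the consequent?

In a double period the first pair of phrases (ending half cadence) is the large antecedent and the second pair (ending perfect authentic cadence) is the large consequent; the consequent is phrases 3 and 4.

phrases 3 and 4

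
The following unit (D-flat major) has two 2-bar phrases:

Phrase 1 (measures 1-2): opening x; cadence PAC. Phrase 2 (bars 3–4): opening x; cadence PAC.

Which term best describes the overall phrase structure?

repeated phrase

Both phrases have the same opening (x) and the same cadence (perfect authentic cadence): the second is a restatement, not a consequent, so this is a repeated phrase rather than a period.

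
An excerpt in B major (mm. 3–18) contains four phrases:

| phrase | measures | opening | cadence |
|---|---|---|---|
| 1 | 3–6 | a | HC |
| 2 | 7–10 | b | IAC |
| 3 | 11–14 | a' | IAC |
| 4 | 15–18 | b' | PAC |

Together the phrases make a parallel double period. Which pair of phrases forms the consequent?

phrases 3 and 4

In a double period the first pair of phrases (ending imperfect authentic cadence) is the large antecedent and the second pair (ending perfect authentic cadence) is the large consequent; the consequent is phrases 3 and 4.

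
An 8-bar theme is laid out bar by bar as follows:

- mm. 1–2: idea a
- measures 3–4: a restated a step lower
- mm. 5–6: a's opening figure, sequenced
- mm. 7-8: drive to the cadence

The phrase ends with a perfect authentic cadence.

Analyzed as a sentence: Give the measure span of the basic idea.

measures 1–2

The presentation of a sentence is the basic idea (mm. 1-2) plus its repetition (measures 3-4); the basic idea is therefore mm. 1–2.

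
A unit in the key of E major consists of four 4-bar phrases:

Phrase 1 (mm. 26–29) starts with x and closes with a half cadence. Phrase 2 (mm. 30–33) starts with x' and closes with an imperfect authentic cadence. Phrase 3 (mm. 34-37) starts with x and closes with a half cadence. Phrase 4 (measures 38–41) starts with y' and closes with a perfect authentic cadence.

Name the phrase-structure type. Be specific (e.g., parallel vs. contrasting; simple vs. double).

parallel double period

Four phrases in two halves: the first half (measures 26-33) ends with an imperfect authentic cadence, the second (measures 34–41) with a perfect authentic cadence — a large antecedent–consequent pair, i.e. a double period.
Phrase 3 begins with the same material as phrase 1, making it parallel.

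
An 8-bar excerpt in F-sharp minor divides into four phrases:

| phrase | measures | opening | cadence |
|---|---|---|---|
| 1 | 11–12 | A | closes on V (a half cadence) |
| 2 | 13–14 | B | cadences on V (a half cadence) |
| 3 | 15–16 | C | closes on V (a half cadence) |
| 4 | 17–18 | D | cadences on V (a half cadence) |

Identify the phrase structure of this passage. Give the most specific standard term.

phrase group

Phrase 4 ends with a half cadence, no stronger than phrase 2's half cadence, so the four phrases do not form a double period; nor do phrases 3–4 duplicate 1–2, so it is not a repeated period. With no phrase reaching a conclusive cadence, the passage is a phrase group.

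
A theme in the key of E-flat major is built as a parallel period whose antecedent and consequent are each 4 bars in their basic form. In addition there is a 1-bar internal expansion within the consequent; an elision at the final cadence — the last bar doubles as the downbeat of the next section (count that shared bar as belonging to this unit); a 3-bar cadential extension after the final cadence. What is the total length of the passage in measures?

Basic parallel period: 4 + 4 = 8 bars.
8 (basic form) + 1 (internal expansion) + 3 (cadential extension) = 12.
The elision shares a bar with the next section but does not change this unit's count.

12 measures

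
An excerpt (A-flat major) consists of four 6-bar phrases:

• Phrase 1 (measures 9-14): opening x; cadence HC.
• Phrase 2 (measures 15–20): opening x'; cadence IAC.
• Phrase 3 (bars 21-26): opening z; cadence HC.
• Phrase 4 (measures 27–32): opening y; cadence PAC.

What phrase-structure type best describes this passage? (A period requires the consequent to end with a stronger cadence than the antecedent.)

Four phrases in two halves: the first half (mm. 9-20) ends with an imperfect authentic cadence, the second (measures 21–32) with a perfect authentic cadence — a large antecedent–consequent pair, i.e. a double period.
Phrase 3 begins with different material from phrase 1, making it contrasting.

contrasting double period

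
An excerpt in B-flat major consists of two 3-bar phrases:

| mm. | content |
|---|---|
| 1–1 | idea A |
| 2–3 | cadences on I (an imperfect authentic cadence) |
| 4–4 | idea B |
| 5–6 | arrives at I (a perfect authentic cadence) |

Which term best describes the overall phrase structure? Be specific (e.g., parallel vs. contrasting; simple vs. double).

contrasting period

Phrase 1 ends with an imperfect authentic cadence (weaker) and phrase 2 with a perfect authentic cadence (stronger): antecedent + consequent = a period.
The two phrases open with different material (A / B), so the period is contrasting.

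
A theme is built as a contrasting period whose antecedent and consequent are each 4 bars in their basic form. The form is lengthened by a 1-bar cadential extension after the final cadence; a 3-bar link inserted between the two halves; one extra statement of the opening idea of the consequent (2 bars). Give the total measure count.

Basic contrasting period: 4 + 4 = 8 bars.
8 (basic form) + 1 (cadential extension) + 3 (link) + 2 (extra statement) = 14.

14 measures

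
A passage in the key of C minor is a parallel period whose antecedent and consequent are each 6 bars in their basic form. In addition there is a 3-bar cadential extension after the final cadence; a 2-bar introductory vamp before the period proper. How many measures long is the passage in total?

Basic parallel period: 6 + 6 = 12 bars.
12 (basic form) + 3 (cadential extension) + 2 (introduction) = 17.

17 measures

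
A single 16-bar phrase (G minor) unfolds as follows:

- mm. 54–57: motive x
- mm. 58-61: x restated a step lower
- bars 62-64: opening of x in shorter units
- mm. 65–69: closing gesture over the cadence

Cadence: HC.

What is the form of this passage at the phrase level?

sentence

Basic idea (measures 54-57) + its repetition (mm. 58–61) form the presentation; fragmentation and cadence (bars 62-69) form the continuation — the 16-bar whole is a sentence.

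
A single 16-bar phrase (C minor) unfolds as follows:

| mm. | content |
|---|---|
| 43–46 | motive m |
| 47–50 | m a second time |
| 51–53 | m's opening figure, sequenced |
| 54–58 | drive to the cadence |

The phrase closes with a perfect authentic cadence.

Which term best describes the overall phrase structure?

Basic idea (measures 43–46) + its repetition (mm. 47–50) form the presentation; fragmentation and cadence (mm. 51–58) form the continuation — the 16-bar whole is a sentence.

sentence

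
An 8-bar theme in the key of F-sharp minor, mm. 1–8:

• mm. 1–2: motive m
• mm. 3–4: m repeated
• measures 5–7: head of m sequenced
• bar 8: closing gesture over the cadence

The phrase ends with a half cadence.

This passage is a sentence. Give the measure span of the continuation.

After the presentation (mm. 1–4), the continuation covers the fragmentation through the cadence: mm. 5-8.

measures 5–8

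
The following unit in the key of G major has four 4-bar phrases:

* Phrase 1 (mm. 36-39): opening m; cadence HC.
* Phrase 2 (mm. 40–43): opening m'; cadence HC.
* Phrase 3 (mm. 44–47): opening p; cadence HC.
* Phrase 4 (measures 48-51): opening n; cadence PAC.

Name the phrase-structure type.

Four phrases in two halves: the first half (bars 36–43) ends with a half cadence, the second (mm. 44–51) with a perfect authentic cadence — a large antecedent–consequent pair, i.e. a double period.
Phrase 3 begins with different material from phrase 1, making it contrasting.

contrasting double period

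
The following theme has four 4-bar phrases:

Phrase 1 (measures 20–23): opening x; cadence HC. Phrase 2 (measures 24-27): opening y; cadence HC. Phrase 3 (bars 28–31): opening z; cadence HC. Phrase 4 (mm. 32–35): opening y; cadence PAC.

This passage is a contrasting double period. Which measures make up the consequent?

In a double period the four phrases pair into a large antecedent (phrases 1–2, ending half cadence) and a large consequent (phrases 3–4, ending perfect authentic cadence). The consequent spans measures 28-35.

measures 28–35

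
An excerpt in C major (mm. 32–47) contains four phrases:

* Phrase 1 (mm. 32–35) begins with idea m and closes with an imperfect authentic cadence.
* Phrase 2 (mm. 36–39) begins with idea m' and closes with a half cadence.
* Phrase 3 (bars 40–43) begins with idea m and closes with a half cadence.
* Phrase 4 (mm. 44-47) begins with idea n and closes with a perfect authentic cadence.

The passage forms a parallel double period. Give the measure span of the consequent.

In a double period the four phrases pair into a large antecedent (phrases 1–2, ending half cadence) and a large consequent (phrases 3–4, ending perfect authentic cadence). The consequent spans mm. 40-47.

measures 40–47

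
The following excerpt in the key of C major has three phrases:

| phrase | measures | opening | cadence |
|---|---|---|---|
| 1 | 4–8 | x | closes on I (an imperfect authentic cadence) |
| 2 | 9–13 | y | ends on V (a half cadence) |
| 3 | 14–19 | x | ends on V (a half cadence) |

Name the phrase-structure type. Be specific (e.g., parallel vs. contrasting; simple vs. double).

The final phrase closes with a half cadence, which is not stronger than the preceding half cadence; the 3 phrases lack an overall antecedent–consequent design and so form a phrase group.

phrase group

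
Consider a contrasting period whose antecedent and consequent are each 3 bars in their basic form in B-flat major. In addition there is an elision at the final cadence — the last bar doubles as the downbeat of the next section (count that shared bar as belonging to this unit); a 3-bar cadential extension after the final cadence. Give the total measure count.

Basic contrasting period: 3 + 3 = 6 bars.
6 (basic form) + 3 (cadential extension) = 9.
The elision shares a bar with the next section but does not change this unit's count.

9 measures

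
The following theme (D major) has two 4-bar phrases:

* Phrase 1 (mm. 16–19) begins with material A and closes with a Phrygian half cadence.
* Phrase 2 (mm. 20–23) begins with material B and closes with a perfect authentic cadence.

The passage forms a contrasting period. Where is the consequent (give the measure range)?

The antecedent is the phrase ending with the weaker cadence (Phrygian half cadence, phrase 1) and the consequent the one ending more conclusively (perfect authentic cadence, phrase 2); the consequent is bars 20-23.

measures 20–23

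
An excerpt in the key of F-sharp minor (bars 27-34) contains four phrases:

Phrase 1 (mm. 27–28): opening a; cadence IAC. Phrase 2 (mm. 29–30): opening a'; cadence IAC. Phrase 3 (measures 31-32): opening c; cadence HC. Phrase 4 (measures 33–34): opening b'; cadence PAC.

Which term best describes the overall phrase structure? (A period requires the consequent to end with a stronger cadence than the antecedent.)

Four phrases in two halves: the first half (measures 27–30) ends with an imperfect authentic cadence, the second (mm. 31-34) with a perfect authentic cadence — a large antecedent–consequent pair, i.e. a double period.
Phrase 3 begins with different material from phrase 1, making it contrasting.

contrasting double period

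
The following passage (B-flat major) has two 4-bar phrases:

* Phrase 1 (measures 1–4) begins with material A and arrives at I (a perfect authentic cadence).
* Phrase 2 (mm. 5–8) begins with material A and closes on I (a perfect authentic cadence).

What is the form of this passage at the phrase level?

repeated phrase

Both phrases have the same opening (A) and the same cadence (perfect authentic cadence): the second is a restatement, not a consequent, so this is a repeated phrase rather than a period.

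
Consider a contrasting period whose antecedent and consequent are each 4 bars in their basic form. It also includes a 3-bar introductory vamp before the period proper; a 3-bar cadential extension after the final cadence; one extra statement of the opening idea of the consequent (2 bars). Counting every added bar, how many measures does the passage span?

Basic contrasting period: 4 + 4 = 8 bars.
8 (basic form) + 3 (introduction) + 3 (cadential extension) + 2 (extra statement) = 16.

16 measures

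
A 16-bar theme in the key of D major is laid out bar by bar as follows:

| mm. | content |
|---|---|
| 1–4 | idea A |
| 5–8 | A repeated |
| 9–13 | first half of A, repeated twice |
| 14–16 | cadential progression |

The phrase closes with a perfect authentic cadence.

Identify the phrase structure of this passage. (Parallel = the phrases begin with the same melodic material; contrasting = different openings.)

sentence

Basic idea (measures 1-4) + its repetition (mm. 5-8) form the presentation; fragmentation and cadence (bars 9-16) form the continuation — the 16-bar whole is a sentence.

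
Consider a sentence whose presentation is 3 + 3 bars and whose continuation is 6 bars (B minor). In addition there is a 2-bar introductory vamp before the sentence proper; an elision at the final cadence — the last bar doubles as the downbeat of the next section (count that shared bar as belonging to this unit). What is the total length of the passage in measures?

14 measures

Basic sentence: 3 + 3 + 6 = 12 bars.
12 (basic form) + 2 (introduction) = 14.
The elision shares a bar with the next section but does not change this unit's count.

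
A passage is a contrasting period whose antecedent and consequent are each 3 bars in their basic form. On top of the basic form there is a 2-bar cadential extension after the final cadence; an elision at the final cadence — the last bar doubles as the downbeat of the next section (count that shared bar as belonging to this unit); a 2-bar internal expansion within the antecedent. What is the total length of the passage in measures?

10 measures

Basic contrasting period: 3 + 3 = 6 bars.
6 (basic form) + 2 (cadential extension) + 2 (internal expansion) = 10.
The elision shares a bar with the next section but does not change this unit's count.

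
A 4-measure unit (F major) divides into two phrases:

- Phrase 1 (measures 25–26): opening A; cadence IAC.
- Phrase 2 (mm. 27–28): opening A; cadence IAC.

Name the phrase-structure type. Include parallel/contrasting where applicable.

Both phrases have the same opening (A) and the same cadence (imperfect authentic cadence): the second is a restatement, not a consequent, so this is a repeated phrase rather than a period.

repeated phrase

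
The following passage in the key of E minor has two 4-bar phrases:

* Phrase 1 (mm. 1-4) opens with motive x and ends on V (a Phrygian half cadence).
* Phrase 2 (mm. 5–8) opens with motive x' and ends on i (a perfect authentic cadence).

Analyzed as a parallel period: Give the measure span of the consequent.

The antecedent is the phrase ending with the weaker cadence (Phrygian half cadence, phrase 1) and the consequent the one ending more conclusively (perfect authentic cadence, phrase 2); the consequent is measures 5–8.

measures 5–8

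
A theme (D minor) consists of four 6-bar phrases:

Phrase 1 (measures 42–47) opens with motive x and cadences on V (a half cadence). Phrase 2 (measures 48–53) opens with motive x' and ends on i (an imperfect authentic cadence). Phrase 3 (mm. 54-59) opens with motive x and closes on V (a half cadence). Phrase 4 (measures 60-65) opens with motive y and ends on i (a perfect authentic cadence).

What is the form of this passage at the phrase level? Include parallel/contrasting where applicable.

parallel double period

Four phrases in two halves: the first half (measures 42-53) ends with an imperfect authentic cadence, the second (mm. 54–65) with a perfect authentic cadence — a large antecedent–consequent pair, i.e. a double period.
Phrase 3 begins with the same material as phrase 1, making it parallel.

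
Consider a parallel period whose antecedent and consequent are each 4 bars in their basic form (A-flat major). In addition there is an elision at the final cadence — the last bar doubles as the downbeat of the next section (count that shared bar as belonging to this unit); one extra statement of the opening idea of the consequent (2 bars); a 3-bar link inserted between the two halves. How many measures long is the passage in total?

13 measures

Basic parallel period: 4 + 4 = 8 bars.
8 (basic form) + 2 (extra statement) + 3 (link) = 13.
The elision shares a bar with the next section but does not change this unit's count.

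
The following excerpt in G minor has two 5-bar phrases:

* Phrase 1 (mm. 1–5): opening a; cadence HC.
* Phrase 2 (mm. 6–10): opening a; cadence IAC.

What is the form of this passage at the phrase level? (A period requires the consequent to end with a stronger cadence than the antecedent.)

parallel period

Phrase 1 ends with a half cadence (weaker) and phrase 2 with an imperfect authentic cadence (stronger): antecedent + consequent = a period.
The two phrases open with the same material (a / a), so the period is parallel.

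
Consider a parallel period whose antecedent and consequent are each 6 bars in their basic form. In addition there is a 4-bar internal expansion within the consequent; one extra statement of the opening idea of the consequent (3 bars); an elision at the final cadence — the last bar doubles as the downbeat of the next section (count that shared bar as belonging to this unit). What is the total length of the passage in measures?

19 measures

Basic parallel period: 6 + 6 = 12 bars.
12 (basic form) + 4 (internal expansion) + 3 (extra statement) = 19.
The elision shares a bar with the next section but does not change this unit's count.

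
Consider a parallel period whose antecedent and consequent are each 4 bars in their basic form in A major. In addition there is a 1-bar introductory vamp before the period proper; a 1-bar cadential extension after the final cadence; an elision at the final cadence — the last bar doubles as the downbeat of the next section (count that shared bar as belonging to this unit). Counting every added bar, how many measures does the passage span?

10 measures

Basic parallel period: 4 + 4 = 8 bars.
8 (basic form) + 1 (introduction) + 1 (cadential extension) = 10.
The elision shares a bar with the next section but does not change this unit's count.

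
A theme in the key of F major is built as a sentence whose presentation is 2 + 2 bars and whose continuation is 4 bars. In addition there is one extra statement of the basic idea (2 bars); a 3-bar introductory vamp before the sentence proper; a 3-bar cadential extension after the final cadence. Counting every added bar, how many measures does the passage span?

Basic sentence: 2 + 2 + 4 = 8 bars.
8 (basic form) + 2 (extra statement) + 3 (introduction) + 3 (cadential extension) = 16.

16 measures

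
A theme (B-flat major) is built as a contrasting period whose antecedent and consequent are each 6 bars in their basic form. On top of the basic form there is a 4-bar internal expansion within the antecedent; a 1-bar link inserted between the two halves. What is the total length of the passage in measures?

17 measures

Basic contrasting period: 6 + 6 = 12 bars.
12 (basic form) + 4 (internal expansion) + 1 (link) = 17.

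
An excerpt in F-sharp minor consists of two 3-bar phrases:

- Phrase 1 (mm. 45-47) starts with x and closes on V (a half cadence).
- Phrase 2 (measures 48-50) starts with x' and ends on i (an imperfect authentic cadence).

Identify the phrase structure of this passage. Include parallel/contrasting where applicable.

parallel period

Phrase 1 ends with a half cadence (weaker) and phrase 2 with an imperfect authentic cadence (stronger): antecedent + consequent = a period.
The two phrases open with the same material (x / x'), so the period is parallel.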